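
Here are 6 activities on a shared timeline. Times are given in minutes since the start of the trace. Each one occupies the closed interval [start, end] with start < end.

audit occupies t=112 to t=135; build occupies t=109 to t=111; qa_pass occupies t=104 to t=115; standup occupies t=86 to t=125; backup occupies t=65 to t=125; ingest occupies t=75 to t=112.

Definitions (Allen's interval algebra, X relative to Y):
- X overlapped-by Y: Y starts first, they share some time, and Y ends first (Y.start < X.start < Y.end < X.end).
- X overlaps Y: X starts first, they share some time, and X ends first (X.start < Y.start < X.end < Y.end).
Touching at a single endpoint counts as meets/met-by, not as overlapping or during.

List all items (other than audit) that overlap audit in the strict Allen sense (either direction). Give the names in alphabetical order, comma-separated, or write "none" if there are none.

backup, qa_pass, standup

Target audit = [t=112, t=135].
backup [t=65, t=125] → overlaps → yes.
build [t=109, t=111] → before → no.
ingest [t=75, t=112] → meets → no.
qa_pass [t=104, t=115] → overlaps → yes.
standup [t=86, t=125] → overlaps → yes.
Result: backup, qa_pass, standup.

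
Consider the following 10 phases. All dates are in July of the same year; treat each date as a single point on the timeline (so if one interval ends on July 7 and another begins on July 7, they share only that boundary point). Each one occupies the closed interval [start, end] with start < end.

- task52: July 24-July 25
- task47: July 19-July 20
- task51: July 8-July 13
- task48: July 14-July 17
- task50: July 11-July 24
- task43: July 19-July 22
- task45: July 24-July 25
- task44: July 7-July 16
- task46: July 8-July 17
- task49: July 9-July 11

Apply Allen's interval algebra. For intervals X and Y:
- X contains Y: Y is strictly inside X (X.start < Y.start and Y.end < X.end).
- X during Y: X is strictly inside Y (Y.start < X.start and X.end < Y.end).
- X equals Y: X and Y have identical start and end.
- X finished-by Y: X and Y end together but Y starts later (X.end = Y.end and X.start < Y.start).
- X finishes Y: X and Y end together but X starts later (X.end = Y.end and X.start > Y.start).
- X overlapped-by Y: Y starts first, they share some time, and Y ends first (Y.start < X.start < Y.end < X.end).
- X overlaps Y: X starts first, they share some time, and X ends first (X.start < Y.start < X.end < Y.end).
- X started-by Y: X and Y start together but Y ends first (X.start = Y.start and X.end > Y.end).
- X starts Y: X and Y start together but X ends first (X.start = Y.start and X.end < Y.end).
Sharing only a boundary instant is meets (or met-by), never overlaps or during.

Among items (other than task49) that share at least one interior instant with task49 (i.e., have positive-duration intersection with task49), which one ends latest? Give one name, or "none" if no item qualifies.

task46

Target task49 = [July 9, July 11].
task43 [July 19, July 22] → after → excluded.
task44 [July 7, July 16] → contains → candidate.
task45 [July 24, July 25] → after → excluded.
task46 [July 8, July 17] → contains → candidate.
task47 [July 19, July 20] → after → excluded.
task48 [July 14, July 17] → after → excluded.
task50 [July 11, July 24] → met-by → excluded.
task51 [July 8, July 13] → contains → candidate.
task52 [July 24, July 25] → after → excluded.
Among candidates, latest end is July 17 → task46.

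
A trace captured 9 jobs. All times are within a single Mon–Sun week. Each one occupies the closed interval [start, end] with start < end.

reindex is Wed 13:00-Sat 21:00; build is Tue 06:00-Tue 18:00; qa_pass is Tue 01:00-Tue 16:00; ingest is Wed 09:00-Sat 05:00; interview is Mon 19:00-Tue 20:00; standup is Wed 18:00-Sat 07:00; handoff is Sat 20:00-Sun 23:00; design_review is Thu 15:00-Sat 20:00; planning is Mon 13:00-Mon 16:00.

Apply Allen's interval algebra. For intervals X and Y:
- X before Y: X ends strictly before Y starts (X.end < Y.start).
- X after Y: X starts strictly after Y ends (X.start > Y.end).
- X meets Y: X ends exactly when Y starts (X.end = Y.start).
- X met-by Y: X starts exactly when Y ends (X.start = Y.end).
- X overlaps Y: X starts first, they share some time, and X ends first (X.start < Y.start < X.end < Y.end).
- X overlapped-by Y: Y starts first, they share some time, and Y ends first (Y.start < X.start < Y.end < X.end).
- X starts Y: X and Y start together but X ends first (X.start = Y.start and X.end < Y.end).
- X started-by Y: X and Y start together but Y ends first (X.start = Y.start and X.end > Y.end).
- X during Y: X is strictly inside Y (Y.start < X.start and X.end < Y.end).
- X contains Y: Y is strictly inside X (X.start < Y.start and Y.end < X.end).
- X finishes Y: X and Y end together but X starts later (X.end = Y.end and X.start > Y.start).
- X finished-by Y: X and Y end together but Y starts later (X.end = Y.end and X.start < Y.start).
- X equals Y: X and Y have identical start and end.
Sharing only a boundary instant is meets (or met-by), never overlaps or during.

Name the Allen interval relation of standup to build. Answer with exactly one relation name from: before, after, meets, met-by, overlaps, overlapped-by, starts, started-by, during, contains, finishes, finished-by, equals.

standup = [Wed 18:00, Sat 07:00]; build = [Tue 06:00, Tue 18:00].
Compare endpoints: standup.start > build.start, standup.start > build.end, standup.end > build.start, standup.end > build.end.
That pattern is 'after'.

after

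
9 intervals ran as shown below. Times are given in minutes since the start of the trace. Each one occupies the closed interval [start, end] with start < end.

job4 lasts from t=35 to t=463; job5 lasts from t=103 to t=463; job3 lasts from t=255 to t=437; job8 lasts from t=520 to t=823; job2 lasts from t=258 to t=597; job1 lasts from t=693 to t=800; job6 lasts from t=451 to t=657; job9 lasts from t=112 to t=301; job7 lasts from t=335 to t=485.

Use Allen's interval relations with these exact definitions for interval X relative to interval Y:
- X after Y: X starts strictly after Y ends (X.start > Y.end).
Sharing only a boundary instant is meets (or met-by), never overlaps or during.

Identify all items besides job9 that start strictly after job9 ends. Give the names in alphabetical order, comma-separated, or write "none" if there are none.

Target job9 = [t=112, t=301].
job1 [t=693, t=800] → after → yes.
job2 [t=258, t=597] → overlapped-by → no.
job3 [t=255, t=437] → overlapped-by → no.
job4 [t=35, t=463] → contains → no.
job5 [t=103, t=463] → contains → no.
job6 [t=451, t=657] → after → yes.
job7 [t=335, t=485] → after → yes.
job8 [t=520, t=823] → after → yes.
Result: job1, job6, job7, job8.

job1, job6, job7, job8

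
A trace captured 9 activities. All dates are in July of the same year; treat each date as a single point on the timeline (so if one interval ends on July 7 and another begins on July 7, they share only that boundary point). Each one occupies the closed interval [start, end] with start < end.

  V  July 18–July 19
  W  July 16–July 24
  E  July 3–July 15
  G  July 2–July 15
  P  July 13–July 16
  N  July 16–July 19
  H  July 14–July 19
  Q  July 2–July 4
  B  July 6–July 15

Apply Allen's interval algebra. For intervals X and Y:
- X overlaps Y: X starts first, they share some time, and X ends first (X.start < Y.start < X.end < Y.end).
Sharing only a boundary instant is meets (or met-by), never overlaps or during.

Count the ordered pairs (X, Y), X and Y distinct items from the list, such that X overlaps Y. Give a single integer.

9

Checking all 72 ordered pairs for relation 'overlaps'; matching pairs in alphabetical order:
(B, H): B overlaps H ✓
(B, P): B overlaps P ✓
(E, H): E overlaps H ✓
(E, P): E overlaps P ✓
(G, H): G overlaps H ✓
(G, P): G overlaps P ✓
(H, W): H overlaps W ✓
(P, H): P overlaps H ✓
(Q, E): Q overlaps E ✓
Count: 9.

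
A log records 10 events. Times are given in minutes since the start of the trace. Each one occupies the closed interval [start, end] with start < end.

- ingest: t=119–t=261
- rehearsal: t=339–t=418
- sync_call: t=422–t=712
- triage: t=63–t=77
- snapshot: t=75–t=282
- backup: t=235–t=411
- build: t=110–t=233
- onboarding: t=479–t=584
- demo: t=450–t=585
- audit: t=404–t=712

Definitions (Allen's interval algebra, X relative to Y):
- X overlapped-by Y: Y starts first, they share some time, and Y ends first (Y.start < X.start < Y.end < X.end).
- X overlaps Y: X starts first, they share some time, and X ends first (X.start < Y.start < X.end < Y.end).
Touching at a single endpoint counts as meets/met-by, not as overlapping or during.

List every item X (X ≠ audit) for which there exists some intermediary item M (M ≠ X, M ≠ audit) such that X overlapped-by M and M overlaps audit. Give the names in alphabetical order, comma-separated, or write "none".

rehearsal

Target audit = [t=404, t=712].
Intermediaries M with M overlaps audit: backup, rehearsal.
Via backup — items with X overlapped-by backup: rehearsal.
Via rehearsal — items with X overlapped-by rehearsal: none.
Union: rehearsal.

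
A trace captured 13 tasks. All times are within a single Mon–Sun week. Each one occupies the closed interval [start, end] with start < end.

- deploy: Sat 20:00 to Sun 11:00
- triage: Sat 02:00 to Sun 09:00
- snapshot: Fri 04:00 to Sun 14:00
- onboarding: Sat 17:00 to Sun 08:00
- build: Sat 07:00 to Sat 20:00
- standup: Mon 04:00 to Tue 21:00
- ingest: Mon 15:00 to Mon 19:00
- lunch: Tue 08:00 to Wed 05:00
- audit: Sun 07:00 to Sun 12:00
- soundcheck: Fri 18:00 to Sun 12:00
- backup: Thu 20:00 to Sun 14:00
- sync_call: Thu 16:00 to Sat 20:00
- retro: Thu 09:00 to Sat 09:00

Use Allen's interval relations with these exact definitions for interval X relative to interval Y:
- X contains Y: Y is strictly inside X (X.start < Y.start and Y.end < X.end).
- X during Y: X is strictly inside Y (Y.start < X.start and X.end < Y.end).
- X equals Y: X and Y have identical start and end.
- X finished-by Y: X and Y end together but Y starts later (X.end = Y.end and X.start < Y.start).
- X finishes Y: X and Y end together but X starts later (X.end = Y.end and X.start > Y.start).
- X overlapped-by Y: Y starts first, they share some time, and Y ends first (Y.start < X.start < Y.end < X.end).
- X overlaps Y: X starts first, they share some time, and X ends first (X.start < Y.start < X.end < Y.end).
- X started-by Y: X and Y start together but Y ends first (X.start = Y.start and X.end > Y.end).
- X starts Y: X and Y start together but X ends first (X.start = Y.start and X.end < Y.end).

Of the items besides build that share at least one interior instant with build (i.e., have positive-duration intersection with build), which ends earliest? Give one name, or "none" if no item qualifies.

retro

Target build = [Sat 07:00, Sat 20:00].
audit [Sun 07:00, Sun 12:00] → after → excluded.
backup [Thu 20:00, Sun 14:00] → contains → candidate.
deploy [Sat 20:00, Sun 11:00] → met-by → excluded.
ingest [Mon 15:00, Mon 19:00] → before → excluded.
lunch [Tue 08:00, Wed 05:00] → before → excluded.
onboarding [Sat 17:00, Sun 08:00] → overlapped-by → candidate.
retro [Thu 09:00, Sat 09:00] → overlaps → candidate.
snapshot [Fri 04:00, Sun 14:00] → contains → candidate.
soundcheck [Fri 18:00, Sun 12:00] → contains → candidate.
standup [Mon 04:00, Tue 21:00] → before → excluded.
sync_call [Thu 16:00, Sat 20:00] → finished-by → candidate.
triage [Sat 02:00, Sun 09:00] → contains → candidate.
Among candidates, earliest end is Sat 09:00 → retro.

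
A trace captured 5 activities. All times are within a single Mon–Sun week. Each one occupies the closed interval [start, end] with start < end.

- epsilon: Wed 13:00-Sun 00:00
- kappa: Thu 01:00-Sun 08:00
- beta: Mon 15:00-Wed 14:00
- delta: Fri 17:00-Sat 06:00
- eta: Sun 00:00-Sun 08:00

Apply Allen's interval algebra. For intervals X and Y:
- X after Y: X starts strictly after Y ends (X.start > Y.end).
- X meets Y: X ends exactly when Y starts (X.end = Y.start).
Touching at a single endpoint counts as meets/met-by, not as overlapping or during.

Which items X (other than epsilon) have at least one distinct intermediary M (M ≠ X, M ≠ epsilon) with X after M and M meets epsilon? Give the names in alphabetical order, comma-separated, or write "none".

none

Target epsilon = [Wed 13:00, Sun 00:00].
Intermediaries M with M meets epsilon: none.
Union: none.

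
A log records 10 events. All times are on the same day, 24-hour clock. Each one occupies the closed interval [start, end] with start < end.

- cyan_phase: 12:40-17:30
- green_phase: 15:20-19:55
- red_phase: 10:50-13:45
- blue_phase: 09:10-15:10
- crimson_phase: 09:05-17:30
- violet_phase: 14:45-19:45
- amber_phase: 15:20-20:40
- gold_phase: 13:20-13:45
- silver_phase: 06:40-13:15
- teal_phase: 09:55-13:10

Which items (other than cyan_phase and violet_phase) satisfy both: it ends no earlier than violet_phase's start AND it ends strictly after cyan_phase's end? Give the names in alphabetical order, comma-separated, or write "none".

Conditions: its end is no earlier than violet_phase's start (X.end >= 14:45) AND its end is strictly after cyan_phase's end (X.end > 17:30).
amber_phase: end 20:40 >= 14:45? ✓; end 20:40 > 17:30? ✓ → yes.
blue_phase: end 15:10 >= 14:45? ✓; end 15:10 > 17:30? ✗ → no.
crimson_phase: end 17:30 >= 14:45? ✓; end 17:30 > 17:30? ✗ → no.
gold_phase: end 13:45 >= 14:45? ✗; end 13:45 > 17:30? ✗ → no.
green_phase: end 19:55 >= 14:45? ✓; end 19:55 > 17:30? ✓ → yes.
red_phase: end 13:45 >= 14:45? ✗; end 13:45 > 17:30? ✗ → no.
silver_phase: end 13:15 >= 14:45? ✗; end 13:15 > 17:30? ✗ → no.
teal_phase: end 13:10 >= 14:45? ✗; end 13:10 > 17:30? ✗ → no.
Result: amber_phase, green_phase.

amber_phase, green_phase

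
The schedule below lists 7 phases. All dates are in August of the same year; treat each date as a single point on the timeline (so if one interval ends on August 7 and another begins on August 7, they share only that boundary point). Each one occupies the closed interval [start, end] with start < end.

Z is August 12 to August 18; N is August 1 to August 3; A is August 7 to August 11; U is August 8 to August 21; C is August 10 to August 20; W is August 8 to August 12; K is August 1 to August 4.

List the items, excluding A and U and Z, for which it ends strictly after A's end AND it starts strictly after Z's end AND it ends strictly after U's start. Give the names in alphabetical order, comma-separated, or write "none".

none

Conditions: its end is strictly after A's end (X.end > August 11) AND its start is strictly after Z's end (X.start > August 18) AND its end is strictly after U's start (X.end > August 8).
C: end August 20 > August 11? ✓; start August 10 > August 18? ✗; end August 20 > August 8? ✓ → no.
K: end August 4 > August 11? ✗; start August 1 > August 18? ✗; end August 4 > August 8? ✗ → no.
N: end August 3 > August 11? ✗; start August 1 > August 18? ✗; end August 3 > August 8? ✗ → no.
W: end August 12 > August 11? ✓; start August 8 > August 18? ✗; end August 12 > August 8? ✓ → no.
Result: none.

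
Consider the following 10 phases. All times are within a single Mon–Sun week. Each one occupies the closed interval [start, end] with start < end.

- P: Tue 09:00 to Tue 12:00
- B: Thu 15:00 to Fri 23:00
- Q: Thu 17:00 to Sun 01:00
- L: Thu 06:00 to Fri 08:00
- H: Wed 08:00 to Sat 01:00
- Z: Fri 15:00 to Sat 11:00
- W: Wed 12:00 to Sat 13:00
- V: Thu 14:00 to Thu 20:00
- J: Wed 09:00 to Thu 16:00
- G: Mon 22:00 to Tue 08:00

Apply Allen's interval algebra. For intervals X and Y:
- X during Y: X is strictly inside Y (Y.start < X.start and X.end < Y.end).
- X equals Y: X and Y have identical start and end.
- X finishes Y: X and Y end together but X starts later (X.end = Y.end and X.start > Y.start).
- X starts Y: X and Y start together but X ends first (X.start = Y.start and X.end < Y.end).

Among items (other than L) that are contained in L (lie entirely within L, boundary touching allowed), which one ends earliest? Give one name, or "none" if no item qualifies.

Target L = [Thu 06:00, Fri 08:00].
B [Thu 15:00, Fri 23:00] → overlapped-by → excluded.
G [Mon 22:00, Tue 08:00] → before → excluded.
H [Wed 08:00, Sat 01:00] → contains → excluded.
J [Wed 09:00, Thu 16:00] → overlaps → excluded.
P [Tue 09:00, Tue 12:00] → before → excluded.
Q [Thu 17:00, Sun 01:00] → overlapped-by → excluded.
V [Thu 14:00, Thu 20:00] → during → candidate.
W [Wed 12:00, Sat 13:00] → contains → excluded.
Z [Fri 15:00, Sat 11:00] → after → excluded.
Among candidates, earliest end is Thu 20:00 → V.

V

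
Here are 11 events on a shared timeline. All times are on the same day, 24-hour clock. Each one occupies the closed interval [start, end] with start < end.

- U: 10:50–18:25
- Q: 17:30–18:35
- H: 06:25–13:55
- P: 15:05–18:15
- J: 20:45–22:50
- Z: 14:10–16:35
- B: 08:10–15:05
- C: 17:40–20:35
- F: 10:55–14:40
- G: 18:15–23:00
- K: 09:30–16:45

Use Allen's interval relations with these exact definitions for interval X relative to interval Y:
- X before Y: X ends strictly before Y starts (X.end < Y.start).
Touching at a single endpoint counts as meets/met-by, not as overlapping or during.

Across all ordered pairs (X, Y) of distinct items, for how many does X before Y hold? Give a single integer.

Checking all 110 ordered pairs for relation 'before'; matching pairs in alphabetical order:
(B, C): B before C ✓
(B, G): B before G ✓
(B, J): B before J ✓
(B, Q): B before Q ✓
(C, J): C before J ✓
(F, C): F before C ✓
(F, G): F before G ✓
(F, J): F before J ✓
(F, P): F before P ✓
(F, Q): F before Q ✓
(H, C): H before C ✓
(H, G): H before G ✓
(H, J): H before J ✓
(H, P): H before P ✓
(H, Q): H before Q ✓
(H, Z): H before Z ✓
(K, C): K before C ✓
(K, G): K before G ✓
(K, J): K before J ✓
(K, Q): K before Q ✓
(P, J): P before J ✓
(Q, J): Q before J ✓
(U, J): U before J ✓
(Z, C): Z before C ✓
... plus 3 further pairs not listed.
Count: 27.

27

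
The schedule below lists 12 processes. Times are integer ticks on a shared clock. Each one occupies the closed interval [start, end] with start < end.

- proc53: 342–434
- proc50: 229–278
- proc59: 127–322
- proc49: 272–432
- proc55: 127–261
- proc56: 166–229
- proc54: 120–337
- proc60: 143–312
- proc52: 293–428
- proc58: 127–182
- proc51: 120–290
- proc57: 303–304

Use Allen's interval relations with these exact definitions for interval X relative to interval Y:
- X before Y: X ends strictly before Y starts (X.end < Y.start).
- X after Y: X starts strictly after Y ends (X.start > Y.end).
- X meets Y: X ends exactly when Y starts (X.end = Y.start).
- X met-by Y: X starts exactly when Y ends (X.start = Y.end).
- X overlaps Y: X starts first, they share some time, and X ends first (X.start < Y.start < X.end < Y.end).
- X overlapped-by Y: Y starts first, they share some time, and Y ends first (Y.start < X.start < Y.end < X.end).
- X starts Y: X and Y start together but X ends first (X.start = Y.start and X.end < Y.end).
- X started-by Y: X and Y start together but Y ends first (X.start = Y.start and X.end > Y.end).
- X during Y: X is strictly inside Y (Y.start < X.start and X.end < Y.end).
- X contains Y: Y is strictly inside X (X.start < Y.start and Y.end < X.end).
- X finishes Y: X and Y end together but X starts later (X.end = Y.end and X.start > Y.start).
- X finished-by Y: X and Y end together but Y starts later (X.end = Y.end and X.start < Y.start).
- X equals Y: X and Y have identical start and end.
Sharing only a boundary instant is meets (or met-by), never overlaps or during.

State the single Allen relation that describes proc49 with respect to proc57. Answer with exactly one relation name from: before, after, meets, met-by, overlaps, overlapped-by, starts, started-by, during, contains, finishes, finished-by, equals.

proc49 = [272, 432]; proc57 = [303, 304].
Compare endpoints: proc49.start < proc57.start, proc49.start < proc57.end, proc49.end > proc57.start, proc49.end > proc57.end.
That pattern is 'contains'.

contains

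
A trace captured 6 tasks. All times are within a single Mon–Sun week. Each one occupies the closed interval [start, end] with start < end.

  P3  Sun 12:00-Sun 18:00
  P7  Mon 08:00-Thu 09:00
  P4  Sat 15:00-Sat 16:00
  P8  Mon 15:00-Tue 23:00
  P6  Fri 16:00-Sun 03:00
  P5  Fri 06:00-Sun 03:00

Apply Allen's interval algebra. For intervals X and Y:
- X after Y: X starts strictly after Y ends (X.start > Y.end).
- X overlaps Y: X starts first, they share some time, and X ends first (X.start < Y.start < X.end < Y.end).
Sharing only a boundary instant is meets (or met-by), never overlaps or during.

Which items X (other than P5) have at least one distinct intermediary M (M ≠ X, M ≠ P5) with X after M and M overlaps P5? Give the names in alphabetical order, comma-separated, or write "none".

Target P5 = [Fri 06:00, Sun 03:00].
Intermediaries M with M overlaps P5: none.
Union: none.

none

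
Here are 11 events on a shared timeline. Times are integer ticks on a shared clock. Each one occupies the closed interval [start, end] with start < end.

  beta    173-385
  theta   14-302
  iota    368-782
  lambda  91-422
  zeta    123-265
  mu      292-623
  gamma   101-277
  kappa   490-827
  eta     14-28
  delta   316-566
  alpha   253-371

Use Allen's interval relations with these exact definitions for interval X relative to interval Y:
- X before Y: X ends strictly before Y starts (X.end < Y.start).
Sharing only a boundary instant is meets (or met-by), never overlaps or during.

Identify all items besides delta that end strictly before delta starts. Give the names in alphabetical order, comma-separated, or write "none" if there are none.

Target delta = [316, 566].
alpha [253, 371] → overlaps → no.
beta [173, 385] → overlaps → no.
eta [14, 28] → before → yes.
gamma [101, 277] → before → yes.
iota [368, 782] → overlapped-by → no.
kappa [490, 827] → overlapped-by → no.
lambda [91, 422] → overlaps → no.
mu [292, 623] → contains → no.
theta [14, 302] → before → yes.
zeta [123, 265] → before → yes.
Result: eta, gamma, theta, zeta.

eta, gamma, theta, zeta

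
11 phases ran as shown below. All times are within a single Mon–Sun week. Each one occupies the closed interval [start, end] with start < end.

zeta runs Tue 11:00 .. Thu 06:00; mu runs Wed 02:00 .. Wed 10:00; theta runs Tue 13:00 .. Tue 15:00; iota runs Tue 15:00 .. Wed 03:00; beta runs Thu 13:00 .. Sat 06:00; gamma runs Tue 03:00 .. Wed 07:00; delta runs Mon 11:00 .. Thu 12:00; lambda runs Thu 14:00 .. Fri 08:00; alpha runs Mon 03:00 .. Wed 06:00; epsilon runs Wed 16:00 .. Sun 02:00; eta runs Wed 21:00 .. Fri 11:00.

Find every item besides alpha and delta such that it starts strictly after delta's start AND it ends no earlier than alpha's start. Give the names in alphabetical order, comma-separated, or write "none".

beta, epsilon, eta, gamma, iota, lambda, mu, theta, zeta

Conditions: its start is strictly after delta's start (X.start > Mon 11:00) AND its end is no earlier than alpha's start (X.end >= Mon 03:00).
beta: start Thu 13:00 > Mon 11:00? ✓; end Sat 06:00 >= Mon 03:00? ✓ → yes.
epsilon: start Wed 16:00 > Mon 11:00? ✓; end Sun 02:00 >= Mon 03:00? ✓ → yes.
eta: start Wed 21:00 > Mon 11:00? ✓; end Fri 11:00 >= Mon 03:00? ✓ → yes.
gamma: start Tue 03:00 > Mon 11:00? ✓; end Wed 07:00 >= Mon 03:00? ✓ → yes.
iota: start Tue 15:00 > Mon 11:00? ✓; end Wed 03:00 >= Mon 03:00? ✓ → yes.
lambda: start Thu 14:00 > Mon 11:00? ✓; end Fri 08:00 >= Mon 03:00? ✓ → yes.
mu: start Wed 02:00 > Mon 11:00? ✓; end Wed 10:00 >= Mon 03:00? ✓ → yes.
theta: start Tue 13:00 > Mon 11:00? ✓; end Tue 15:00 >= Mon 03:00? ✓ → yes.
zeta: start Tue 11:00 > Mon 11:00? ✓; end Thu 06:00 >= Mon 03:00? ✓ → yes.
Result: beta, epsilon, eta, gamma, iota, lambda, mu, theta, zeta.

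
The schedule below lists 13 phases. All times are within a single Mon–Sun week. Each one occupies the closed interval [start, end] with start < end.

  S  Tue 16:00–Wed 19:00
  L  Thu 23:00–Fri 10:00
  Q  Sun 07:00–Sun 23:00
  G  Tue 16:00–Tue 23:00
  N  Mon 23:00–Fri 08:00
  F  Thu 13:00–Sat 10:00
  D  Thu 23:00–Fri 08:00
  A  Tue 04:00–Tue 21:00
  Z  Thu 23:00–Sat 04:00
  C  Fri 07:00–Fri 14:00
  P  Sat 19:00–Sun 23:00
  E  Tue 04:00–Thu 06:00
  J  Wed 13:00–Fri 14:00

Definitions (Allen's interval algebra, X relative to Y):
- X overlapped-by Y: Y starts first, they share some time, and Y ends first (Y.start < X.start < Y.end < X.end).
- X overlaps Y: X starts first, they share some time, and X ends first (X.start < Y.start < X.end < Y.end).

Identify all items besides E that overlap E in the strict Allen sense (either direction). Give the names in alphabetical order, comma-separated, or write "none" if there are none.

J

Target E = [Tue 04:00, Thu 06:00].
A [Tue 04:00, Tue 21:00] → starts → no.
C [Fri 07:00, Fri 14:00] → after → no.
D [Thu 23:00, Fri 08:00] → after → no.
F [Thu 13:00, Sat 10:00] → after → no.
G [Tue 16:00, Tue 23:00] → during → no.
J [Wed 13:00, Fri 14:00] → overlapped-by → yes.
L [Thu 23:00, Fri 10:00] → after → no.
N [Mon 23:00, Fri 08:00] → contains → no.
P [Sat 19:00, Sun 23:00] → after → no.
Q [Sun 07:00, Sun 23:00] → after → no.
S [Tue 16:00, Wed 19:00] → during → no.
Z [Thu 23:00, Sat 04:00] → after → no.
Result: J.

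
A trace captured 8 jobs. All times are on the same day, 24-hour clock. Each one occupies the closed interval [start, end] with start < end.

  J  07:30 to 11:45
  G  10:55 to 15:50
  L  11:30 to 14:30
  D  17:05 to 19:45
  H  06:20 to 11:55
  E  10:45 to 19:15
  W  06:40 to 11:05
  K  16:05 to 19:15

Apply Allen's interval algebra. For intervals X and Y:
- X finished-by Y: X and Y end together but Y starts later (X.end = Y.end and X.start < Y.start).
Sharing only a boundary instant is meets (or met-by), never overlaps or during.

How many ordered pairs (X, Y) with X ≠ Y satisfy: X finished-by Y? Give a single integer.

Checking all 56 ordered pairs for relation 'finished-by'; matching pairs in alphabetical order:
(E, K): E finished-by K ✓
Count: 1.

1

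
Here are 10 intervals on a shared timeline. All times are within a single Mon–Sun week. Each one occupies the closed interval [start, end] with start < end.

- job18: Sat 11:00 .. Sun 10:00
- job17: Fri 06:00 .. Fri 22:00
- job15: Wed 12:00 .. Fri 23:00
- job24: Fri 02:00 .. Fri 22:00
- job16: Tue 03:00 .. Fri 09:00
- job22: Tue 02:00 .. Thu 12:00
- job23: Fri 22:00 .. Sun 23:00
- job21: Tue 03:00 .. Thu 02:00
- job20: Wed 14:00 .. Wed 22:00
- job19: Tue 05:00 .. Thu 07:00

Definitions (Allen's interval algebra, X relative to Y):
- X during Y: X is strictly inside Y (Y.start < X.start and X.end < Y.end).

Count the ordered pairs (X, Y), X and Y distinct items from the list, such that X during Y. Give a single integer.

Checking all 90 ordered pairs for relation 'during'; matching pairs in alphabetical order:
(job17, job15): job17 during job15 ✓
(job18, job23): job18 during job23 ✓
(job19, job16): job19 during job16 ✓
(job19, job22): job19 during job22 ✓
(job20, job15): job20 during job15 ✓
(job20, job16): job20 during job16 ✓
(job20, job19): job20 during job19 ✓
(job20, job21): job20 during job21 ✓
(job20, job22): job20 during job22 ✓
(job21, job22): job21 during job22 ✓
(job24, job15): job24 during job15 ✓
Count: 11.

11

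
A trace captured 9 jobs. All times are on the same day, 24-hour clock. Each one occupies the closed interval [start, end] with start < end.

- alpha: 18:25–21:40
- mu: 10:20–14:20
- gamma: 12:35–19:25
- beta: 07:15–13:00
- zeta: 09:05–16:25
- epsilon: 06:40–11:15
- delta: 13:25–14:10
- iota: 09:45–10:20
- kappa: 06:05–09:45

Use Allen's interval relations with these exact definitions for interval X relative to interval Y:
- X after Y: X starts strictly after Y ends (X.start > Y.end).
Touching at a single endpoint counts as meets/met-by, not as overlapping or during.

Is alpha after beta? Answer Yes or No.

alpha = [18:25, 21:40], beta = [07:15, 13:00].
Actual relation of alpha to beta: after.
Asked whether 'after' holds → Yes.

Yes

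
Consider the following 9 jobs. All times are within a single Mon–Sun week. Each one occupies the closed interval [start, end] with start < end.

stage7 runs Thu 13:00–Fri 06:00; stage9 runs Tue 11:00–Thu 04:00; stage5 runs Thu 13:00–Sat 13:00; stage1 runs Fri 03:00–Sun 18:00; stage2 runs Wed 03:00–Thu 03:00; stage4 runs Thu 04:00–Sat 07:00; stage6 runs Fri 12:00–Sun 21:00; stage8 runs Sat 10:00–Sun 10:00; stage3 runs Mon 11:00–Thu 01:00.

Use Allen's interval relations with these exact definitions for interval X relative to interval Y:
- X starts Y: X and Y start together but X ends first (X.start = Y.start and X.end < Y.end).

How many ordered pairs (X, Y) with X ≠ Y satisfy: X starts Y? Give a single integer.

1

Checking all 72 ordered pairs for relation 'starts'; matching pairs in alphabetical order:
(stage7, stage5): stage7 starts stage5 ✓
Count: 1.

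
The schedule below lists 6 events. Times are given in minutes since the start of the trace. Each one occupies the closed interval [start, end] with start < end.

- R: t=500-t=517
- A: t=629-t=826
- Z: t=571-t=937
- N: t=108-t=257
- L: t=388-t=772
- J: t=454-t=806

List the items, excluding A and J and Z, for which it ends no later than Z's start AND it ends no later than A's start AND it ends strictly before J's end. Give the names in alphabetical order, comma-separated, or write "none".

Conditions: its end is no later than Z's start (X.end <= t=571) AND its end is no later than A's start (X.end <= t=629) AND its end is strictly before J's end (X.end < t=806).
L: end t=772 <= t=571? ✗; end t=772 <= t=629? ✗; end t=772 < t=806? ✓ → no.
N: end t=257 <= t=571? ✓; end t=257 <= t=629? ✓; end t=257 < t=806? ✓ → yes.
R: end t=517 <= t=571? ✓; end t=517 <= t=629? ✓; end t=517 < t=806? ✓ → yes.
Result: N, R.

N, R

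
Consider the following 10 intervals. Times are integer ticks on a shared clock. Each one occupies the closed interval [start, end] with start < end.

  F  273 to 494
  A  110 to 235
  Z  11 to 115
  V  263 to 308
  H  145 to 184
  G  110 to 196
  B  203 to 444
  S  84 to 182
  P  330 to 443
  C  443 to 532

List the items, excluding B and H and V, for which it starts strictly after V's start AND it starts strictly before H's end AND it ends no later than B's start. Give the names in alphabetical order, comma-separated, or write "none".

Conditions: its start is strictly after V's start (X.start > 263) AND its start is strictly before H's end (X.start < 184) AND its end is no later than B's start (X.end <= 203).
A: start 110 > 263? ✗; start 110 < 184? ✓; end 235 <= 203? ✗ → no.
C: start 443 > 263? ✓; start 443 < 184? ✗; end 532 <= 203? ✗ → no.
F: start 273 > 263? ✓; start 273 < 184? ✗; end 494 <= 203? ✗ → no.
G: start 110 > 263? ✗; start 110 < 184? ✓; end 196 <= 203? ✓ → no.
P: start 330 > 263? ✓; start 330 < 184? ✗; end 443 <= 203? ✗ → no.
S: start 84 > 263? ✗; start 84 < 184? ✓; end 182 <= 203? ✓ → no.
Z: start 11 > 263? ✗; start 11 < 184? ✓; end 115 <= 203? ✓ → no.
Result: none.

none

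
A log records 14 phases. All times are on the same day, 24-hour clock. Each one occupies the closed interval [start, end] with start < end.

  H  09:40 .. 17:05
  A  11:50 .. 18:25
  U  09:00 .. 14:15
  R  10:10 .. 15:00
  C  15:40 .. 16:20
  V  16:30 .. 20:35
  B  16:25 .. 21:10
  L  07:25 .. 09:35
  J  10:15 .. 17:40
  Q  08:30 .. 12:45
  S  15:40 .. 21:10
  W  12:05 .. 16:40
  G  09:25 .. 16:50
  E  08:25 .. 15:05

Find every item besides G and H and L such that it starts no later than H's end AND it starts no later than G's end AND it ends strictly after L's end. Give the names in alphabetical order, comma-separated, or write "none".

Conditions: its start is no later than H's end (X.start <= 17:05) AND its start is no later than G's end (X.start <= 16:50) AND its end is strictly after L's end (X.end > 09:35).
A: start 11:50 <= 17:05? ✓; start 11:50 <= 16:50? ✓; end 18:25 > 09:35? ✓ → yes.
B: start 16:25 <= 17:05? ✓; start 16:25 <= 16:50? ✓; end 21:10 > 09:35? ✓ → yes.
C: start 15:40 <= 17:05? ✓; start 15:40 <= 16:50? ✓; end 16:20 > 09:35? ✓ → yes.
E: start 08:25 <= 17:05? ✓; start 08:25 <= 16:50? ✓; end 15:05 > 09:35? ✓ → yes.
J: start 10:15 <= 17:05? ✓; start 10:15 <= 16:50? ✓; end 17:40 > 09:35? ✓ → yes.
Q: start 08:30 <= 17:05? ✓; start 08:30 <= 16:50? ✓; end 12:45 > 09:35? ✓ → yes.
R: start 10:10 <= 17:05? ✓; start 10:10 <= 16:50? ✓; end 15:00 > 09:35? ✓ → yes.
S: start 15:40 <= 17:05? ✓; start 15:40 <= 16:50? ✓; end 21:10 > 09:35? ✓ → yes.
U: start 09:00 <= 17:05? ✓; start 09:00 <= 16:50? ✓; end 14:15 > 09:35? ✓ → yes.
V: start 16:30 <= 17:05? ✓; start 16:30 <= 16:50? ✓; end 20:35 > 09:35? ✓ → yes.
W: start 12:05 <= 17:05? ✓; start 12:05 <= 16:50? ✓; end 16:40 > 09:35? ✓ → yes.
Result: A, B, C, E, J, Q, R, S, U, V, W.

A, B, C, E, J, Q, R, S, U, V, W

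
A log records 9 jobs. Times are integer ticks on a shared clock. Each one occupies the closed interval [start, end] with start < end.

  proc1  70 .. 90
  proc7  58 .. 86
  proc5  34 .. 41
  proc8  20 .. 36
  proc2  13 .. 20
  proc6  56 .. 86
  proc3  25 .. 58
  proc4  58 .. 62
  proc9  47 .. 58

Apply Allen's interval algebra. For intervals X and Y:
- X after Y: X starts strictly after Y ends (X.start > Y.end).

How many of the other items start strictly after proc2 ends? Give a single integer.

Target proc2 = [13, 20].
proc1 [70, 90] → after → counts.
proc3 [25, 58] → after → counts.
proc4 [58, 62] → after → counts.
proc5 [34, 41] → after → counts.
proc6 [56, 86] → after → counts.
proc7 [58, 86] → after → counts.
proc8 [20, 36] → met-by → no.
proc9 [47, 58] → after → counts.
Total: 7.

7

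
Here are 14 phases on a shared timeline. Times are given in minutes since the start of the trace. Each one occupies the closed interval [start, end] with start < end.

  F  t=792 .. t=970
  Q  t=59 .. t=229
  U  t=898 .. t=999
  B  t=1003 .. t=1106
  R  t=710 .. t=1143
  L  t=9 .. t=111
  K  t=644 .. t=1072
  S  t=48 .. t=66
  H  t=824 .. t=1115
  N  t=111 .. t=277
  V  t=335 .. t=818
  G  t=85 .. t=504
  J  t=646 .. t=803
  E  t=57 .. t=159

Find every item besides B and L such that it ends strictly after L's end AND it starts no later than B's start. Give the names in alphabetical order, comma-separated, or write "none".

Conditions: its end is strictly after L's end (X.end > t=111) AND its start is no later than B's start (X.start <= t=1003).
E: end t=159 > t=111? ✓; start t=57 <= t=1003? ✓ → yes.
F: end t=970 > t=111? ✓; start t=792 <= t=1003? ✓ → yes.
G: end t=504 > t=111? ✓; start t=85 <= t=1003? ✓ → yes.
H: end t=1115 > t=111? ✓; start t=824 <= t=1003? ✓ → yes.
J: end t=803 > t=111? ✓; start t=646 <= t=1003? ✓ → yes.
K: end t=1072 > t=111? ✓; start t=644 <= t=1003? ✓ → yes.
N: end t=277 > t=111? ✓; start t=111 <= t=1003? ✓ → yes.
Q: end t=229 > t=111? ✓; start t=59 <= t=1003? ✓ → yes.
R: end t=1143 > t=111? ✓; start t=710 <= t=1003? ✓ → yes.
S: end t=66 > t=111? ✗; start t=48 <= t=1003? ✓ → no.
U: end t=999 > t=111? ✓; start t=898 <= t=1003? ✓ → yes.
V: end t=818 > t=111? ✓; start t=335 <= t=1003? ✓ → yes.
Result: E, F, G, H, J, K, N, Q, R, U, V.

E, F, G, H, J, K, N, Q, R, U, V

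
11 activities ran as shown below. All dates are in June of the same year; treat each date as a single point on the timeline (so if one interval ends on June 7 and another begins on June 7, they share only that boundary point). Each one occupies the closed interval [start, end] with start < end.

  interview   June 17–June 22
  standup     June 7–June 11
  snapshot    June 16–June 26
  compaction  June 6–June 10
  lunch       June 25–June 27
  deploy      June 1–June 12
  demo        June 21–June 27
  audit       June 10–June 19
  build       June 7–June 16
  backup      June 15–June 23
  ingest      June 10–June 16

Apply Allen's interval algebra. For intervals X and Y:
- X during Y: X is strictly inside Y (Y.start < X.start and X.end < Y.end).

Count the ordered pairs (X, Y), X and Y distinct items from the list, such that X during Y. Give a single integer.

Checking all 110 ordered pairs for relation 'during'; matching pairs in alphabetical order:
(compaction, deploy): compaction during deploy ✓
(interview, backup): interview during backup ✓
(interview, snapshot): interview during snapshot ✓
(standup, deploy): standup during deploy ✓
Count: 4.

4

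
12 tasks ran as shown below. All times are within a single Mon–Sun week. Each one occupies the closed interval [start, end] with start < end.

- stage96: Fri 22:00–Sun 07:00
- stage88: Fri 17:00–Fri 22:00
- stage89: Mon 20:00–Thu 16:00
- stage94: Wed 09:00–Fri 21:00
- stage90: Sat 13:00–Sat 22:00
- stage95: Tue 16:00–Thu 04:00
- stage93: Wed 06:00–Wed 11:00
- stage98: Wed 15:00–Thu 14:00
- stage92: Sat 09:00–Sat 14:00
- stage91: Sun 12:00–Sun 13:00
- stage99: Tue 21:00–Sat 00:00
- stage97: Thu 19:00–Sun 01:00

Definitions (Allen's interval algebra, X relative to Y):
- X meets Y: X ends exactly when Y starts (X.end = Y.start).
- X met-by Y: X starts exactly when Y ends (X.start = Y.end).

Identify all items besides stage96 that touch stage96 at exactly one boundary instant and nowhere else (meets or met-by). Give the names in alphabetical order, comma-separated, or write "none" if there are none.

stage88

Target stage96 = [Fri 22:00, Sun 07:00].
stage88 [Fri 17:00, Fri 22:00] → meets → yes.
stage89 [Mon 20:00, Thu 16:00] → before → no.
stage90 [Sat 13:00, Sat 22:00] → during → no.
stage91 [Sun 12:00, Sun 13:00] → after → no.
stage92 [Sat 09:00, Sat 14:00] → during → no.
stage93 [Wed 06:00, Wed 11:00] → before → no.
stage94 [Wed 09:00, Fri 21:00] → before → no.
stage95 [Tue 16:00, Thu 04:00] → before → no.
stage97 [Thu 19:00, Sun 01:00] → overlaps → no.
stage98 [Wed 15:00, Thu 14:00] → before → no.
stage99 [Tue 21:00, Sat 00:00] → overlaps → no.
Result: stage88.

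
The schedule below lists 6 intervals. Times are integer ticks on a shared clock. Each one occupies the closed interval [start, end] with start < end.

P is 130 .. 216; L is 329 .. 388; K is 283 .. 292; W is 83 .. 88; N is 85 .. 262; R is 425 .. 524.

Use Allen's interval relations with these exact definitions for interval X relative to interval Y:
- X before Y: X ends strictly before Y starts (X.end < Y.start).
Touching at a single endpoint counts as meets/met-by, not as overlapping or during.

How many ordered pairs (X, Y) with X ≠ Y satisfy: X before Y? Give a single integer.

Checking all 30 ordered pairs for relation 'before'; matching pairs in alphabetical order:
(K, L): K before L ✓
(K, R): K before R ✓
(L, R): L before R ✓
(N, K): N before K ✓
(N, L): N before L ✓
(N, R): N before R ✓
(P, K): P before K ✓
(P, L): P before L ✓
(P, R): P before R ✓
(W, K): W before K ✓
(W, L): W before L ✓
(W, P): W before P ✓
(W, R): W before R ✓
Count: 13.

13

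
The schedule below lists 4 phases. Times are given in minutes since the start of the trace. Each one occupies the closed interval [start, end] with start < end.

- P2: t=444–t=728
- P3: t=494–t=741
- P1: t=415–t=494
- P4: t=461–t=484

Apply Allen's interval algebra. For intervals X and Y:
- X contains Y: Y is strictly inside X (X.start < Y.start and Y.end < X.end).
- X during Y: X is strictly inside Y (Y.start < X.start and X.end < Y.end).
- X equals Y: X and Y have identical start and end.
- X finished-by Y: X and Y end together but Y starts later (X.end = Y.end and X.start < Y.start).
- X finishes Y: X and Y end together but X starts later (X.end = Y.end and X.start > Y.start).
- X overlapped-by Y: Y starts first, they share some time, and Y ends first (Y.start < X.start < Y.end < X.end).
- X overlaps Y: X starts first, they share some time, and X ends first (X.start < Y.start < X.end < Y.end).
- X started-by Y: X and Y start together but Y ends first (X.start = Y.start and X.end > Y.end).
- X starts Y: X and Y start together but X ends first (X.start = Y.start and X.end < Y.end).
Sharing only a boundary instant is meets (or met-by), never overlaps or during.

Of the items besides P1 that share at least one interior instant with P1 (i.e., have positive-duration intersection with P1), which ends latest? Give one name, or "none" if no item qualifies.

Target P1 = [t=415, t=494].
P2 [t=444, t=728] → overlapped-by → candidate.
P3 [t=494, t=741] → met-by → excluded.
P4 [t=461, t=484] → during → candidate.
Among candidates, latest end is t=728 → P2.

P2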